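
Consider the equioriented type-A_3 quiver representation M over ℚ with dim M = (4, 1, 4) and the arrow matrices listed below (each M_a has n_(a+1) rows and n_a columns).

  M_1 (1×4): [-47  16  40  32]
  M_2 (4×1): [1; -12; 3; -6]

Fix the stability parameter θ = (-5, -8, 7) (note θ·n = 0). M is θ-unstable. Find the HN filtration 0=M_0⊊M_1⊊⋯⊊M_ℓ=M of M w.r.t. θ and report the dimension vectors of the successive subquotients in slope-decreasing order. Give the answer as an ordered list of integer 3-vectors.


Via rank(M_{q-1}∘⋯∘M_p): M ≅ I[1,1]^3, I[1,3], I[3,3]^3.
μ_θ-semistable layers: μ^(1)=7; μ^(2)=-5; μ^(3)=-13/2

((0, 0, 4); (3, 0, 0); (1, 1, 0))


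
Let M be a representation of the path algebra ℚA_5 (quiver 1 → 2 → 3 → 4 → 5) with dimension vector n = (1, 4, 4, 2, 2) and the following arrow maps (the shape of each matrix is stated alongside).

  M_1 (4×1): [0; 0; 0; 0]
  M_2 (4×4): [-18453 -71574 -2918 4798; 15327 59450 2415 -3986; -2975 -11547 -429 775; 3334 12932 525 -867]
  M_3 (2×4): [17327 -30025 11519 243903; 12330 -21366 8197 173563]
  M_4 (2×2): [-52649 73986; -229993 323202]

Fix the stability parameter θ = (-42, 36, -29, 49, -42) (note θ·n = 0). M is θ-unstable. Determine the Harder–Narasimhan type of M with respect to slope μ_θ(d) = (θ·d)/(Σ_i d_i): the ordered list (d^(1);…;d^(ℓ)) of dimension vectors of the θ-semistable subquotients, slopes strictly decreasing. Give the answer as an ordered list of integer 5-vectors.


Barcode: M ≅ I[1,1], I[2,3]^2, I[2,4], I[2,5], I[5,5]. HN layers by μ_θ (3 steps, strictly decreasing):
  μ^(1)=49; μ^(2)=7/2; μ^(3)=-42

((0, 0, 0, 1, 0); (0, 4, 4, 1, 1); (1, 0, 0, 0, 1))


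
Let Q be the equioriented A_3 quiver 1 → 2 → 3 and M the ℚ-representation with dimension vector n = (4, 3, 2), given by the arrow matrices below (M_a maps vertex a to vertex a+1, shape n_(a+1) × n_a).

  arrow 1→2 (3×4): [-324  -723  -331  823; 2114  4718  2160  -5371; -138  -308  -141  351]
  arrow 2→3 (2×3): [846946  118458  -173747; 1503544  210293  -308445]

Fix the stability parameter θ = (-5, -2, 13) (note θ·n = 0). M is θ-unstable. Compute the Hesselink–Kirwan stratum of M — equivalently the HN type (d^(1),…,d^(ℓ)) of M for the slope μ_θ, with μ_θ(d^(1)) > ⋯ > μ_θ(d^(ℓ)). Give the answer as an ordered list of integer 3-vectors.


Interval decomposition of M: I[1,1], I[1,2], I[1,3]^2.
HN type (ℓ=3): μ^(1)=13; μ^(2)=-2; μ^(3)=-5

((0, 0, 2); (0, 3, 0); (4, 0, 0))


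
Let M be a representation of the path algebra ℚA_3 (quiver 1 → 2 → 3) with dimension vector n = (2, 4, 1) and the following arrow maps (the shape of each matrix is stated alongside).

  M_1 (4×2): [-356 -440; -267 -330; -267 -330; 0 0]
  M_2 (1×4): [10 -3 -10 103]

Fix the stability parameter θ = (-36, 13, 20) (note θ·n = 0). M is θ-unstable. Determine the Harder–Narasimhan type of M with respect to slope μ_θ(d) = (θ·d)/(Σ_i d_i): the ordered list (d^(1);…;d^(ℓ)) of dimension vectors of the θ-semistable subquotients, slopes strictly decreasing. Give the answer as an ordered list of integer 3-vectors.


Interval decomposition of M: I[1,1], I[1,3], I[2,2]^3.
HN type (ℓ=3): μ^(1)=20; μ^(2)=13; μ^(3)=-36

((0, 0, 1); (0, 4, 0); (2, 0, 0))


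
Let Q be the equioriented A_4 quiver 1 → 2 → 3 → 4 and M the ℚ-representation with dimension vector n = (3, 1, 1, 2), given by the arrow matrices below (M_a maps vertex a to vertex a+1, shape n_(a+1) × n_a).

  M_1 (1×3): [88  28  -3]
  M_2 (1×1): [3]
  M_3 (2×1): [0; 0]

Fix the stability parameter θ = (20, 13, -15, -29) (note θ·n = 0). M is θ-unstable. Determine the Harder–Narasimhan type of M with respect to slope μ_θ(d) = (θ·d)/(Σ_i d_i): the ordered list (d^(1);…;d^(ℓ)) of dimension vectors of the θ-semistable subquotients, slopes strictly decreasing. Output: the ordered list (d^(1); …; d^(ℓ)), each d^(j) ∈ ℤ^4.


Interval decomposition of M: I[1,1]^2, I[1,3], I[4,4]^2.
HN type (ℓ=3): μ^(1)=20; μ^(2)=6; μ^(3)=-29

((2, 0, 0, 0); (1, 1, 1, 0); (0, 0, 0, 2))


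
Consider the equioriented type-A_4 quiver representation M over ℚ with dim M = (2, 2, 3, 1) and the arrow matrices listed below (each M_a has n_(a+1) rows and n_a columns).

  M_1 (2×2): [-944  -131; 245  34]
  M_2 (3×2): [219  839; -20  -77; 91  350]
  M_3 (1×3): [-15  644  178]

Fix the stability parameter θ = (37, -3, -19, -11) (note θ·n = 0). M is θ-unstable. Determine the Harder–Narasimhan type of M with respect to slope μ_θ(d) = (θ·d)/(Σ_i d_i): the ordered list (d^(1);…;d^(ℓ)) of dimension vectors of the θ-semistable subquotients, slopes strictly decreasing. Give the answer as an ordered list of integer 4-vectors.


Via rank(M_{q-1}∘⋯∘M_p): M ≅ I[1,3], I[1,4], I[3,3].
μ_θ-semistable layers: μ^(1)=5; μ^(2)=1; μ^(3)=-19

((1, 1, 1, 0); (1, 1, 1, 1); (0, 0, 1, 0))


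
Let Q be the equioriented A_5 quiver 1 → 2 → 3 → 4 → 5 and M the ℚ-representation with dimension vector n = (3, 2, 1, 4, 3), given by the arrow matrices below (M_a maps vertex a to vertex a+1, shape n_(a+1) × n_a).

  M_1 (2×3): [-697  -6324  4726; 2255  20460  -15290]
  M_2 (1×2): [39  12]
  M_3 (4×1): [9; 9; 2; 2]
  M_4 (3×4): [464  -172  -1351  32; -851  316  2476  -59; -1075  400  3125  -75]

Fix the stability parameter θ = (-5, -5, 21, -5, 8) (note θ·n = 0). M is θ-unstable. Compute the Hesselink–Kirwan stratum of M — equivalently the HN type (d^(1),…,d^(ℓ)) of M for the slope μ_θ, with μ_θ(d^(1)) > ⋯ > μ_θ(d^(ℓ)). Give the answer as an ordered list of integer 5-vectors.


Barcode: M ≅ I[1,1]^2, I[1,5], I[2,2], I[4,4]^2, I[4,5], I[5,5]. HN layers by μ_θ (2 steps, strictly decreasing):
  μ^(1)=8; μ^(2)=-5

((0, 0, 1, 1, 3); (3, 2, 0, 3, 0))


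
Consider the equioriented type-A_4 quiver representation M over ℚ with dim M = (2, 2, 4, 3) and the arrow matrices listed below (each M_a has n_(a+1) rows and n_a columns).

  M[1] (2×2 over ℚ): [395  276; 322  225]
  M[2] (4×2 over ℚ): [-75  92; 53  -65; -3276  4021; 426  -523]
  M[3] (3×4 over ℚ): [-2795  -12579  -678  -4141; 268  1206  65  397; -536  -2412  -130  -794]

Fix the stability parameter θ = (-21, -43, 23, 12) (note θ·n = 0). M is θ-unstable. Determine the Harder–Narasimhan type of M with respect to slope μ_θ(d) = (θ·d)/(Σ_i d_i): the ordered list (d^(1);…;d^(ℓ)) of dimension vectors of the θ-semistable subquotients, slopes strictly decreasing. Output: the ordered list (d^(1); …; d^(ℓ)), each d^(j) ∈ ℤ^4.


Via rank(M_{q-1}∘⋯∘M_p): M ≅ I[1,3]^2, I[3,4]^2, I[4,4].
μ_θ-semistable layers: μ^(1)=23; μ^(2)=35/2; μ^(3)=12; μ^(4)=-32

((0, 0, 2, 0); (0, 0, 2, 2); (0, 0, 0, 1); (2, 2, 0, 0))


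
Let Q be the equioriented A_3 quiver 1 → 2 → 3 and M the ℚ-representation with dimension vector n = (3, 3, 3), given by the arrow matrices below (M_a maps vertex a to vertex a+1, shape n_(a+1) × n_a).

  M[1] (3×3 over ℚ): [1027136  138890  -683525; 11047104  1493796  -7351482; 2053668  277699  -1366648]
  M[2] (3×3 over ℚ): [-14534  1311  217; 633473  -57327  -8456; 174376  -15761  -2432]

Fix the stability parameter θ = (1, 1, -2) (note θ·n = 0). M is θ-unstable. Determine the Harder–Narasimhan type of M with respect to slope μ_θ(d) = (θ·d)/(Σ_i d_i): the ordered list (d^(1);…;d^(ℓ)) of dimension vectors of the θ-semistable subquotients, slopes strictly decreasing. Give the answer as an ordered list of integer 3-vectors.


Barcode: M ≅ I[1,1], I[1,3]^2, I[2,3]. HN layers by μ_θ (3 steps, strictly decreasing):
  μ^(1)=1; μ^(2)=0; μ^(3)=-1/2

((1, 0, 0); (2, 2, 2); (0, 1, 1))


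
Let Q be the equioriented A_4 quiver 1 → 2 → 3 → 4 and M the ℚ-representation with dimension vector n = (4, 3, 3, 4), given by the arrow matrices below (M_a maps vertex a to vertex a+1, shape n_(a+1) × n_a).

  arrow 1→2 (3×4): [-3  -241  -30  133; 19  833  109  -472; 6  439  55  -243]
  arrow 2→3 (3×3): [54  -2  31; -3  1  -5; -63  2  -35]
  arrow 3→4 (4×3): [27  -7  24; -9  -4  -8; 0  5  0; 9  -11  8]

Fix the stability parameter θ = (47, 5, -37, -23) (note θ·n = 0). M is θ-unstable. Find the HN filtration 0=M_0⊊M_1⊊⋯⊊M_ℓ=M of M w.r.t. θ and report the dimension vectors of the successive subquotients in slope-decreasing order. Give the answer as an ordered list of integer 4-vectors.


Barcode: M ≅ I[1,1], I[1,3], I[1,4]^2, I[4,4]^2. HN layers by μ_θ (4 steps, strictly decreasing):
  μ^(1)=47; μ^(2)=5; μ^(3)=-2; μ^(4)=-23

((1, 0, 0, 0); (1, 1, 1, 0); (2, 2, 2, 2); (0, 0, 0, 2))


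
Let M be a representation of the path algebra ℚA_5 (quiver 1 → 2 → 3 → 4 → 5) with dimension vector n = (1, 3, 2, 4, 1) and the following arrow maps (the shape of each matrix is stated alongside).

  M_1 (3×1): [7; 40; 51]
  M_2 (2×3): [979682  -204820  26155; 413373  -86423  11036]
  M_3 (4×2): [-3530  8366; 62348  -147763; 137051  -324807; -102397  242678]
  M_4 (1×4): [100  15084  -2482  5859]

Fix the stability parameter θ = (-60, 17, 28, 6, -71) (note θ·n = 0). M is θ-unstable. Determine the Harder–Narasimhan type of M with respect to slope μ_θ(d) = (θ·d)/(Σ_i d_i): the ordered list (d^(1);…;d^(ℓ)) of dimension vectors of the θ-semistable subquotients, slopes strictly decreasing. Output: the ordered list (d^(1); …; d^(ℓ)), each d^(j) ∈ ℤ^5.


Interval decomposition of M: I[1,5], I[2,2], I[2,4], I[4,4]^2.
HN type (ℓ=4): μ^(1)=17; μ^(2)=6; μ^(3)=-5; μ^(4)=-60

((0, 2, 1, 1, 0); (0, 0, 0, 2, 0); (0, 1, 1, 1, 1); (1, 0, 0, 0, 0))


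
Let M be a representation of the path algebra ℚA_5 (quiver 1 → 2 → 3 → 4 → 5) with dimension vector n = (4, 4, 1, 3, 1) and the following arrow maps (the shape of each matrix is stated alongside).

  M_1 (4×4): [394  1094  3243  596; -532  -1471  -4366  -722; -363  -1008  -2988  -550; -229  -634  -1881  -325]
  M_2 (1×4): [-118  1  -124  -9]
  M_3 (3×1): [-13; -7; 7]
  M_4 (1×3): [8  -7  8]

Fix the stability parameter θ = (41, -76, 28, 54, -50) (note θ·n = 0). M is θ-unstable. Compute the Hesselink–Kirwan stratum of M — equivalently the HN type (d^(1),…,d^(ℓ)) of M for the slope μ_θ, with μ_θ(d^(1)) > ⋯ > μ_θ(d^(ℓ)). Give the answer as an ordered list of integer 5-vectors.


Via rank(M_{q-1}∘⋯∘M_p): M ≅ I[1,2]^3, I[1,5], I[4,4]^2.
μ_θ-semistable layers: μ^(1)=54; μ^(2)=32/3; μ^(3)=-35/2

((0, 0, 0, 2, 0); (0, 0, 1, 1, 1); (4, 4, 0, 0, 0))


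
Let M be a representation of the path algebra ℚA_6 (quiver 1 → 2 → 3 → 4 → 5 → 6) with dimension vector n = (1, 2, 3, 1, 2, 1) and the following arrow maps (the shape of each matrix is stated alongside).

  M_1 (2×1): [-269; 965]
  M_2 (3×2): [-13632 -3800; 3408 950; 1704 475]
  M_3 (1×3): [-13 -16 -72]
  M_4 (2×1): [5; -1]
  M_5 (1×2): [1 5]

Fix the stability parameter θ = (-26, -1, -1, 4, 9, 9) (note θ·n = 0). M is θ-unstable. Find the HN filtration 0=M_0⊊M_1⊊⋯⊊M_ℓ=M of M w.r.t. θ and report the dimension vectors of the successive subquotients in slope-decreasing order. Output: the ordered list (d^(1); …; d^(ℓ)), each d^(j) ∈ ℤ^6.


Via rank(M_{q-1}∘⋯∘M_p): M ≅ I[1,3], I[2,2], I[3,3], I[3,5], I[5,6].
μ_θ-semistable layers: μ^(1)=9; μ^(2)=4; μ^(3)=-1; μ^(4)=-26

((0, 0, 0, 0, 2, 1); (0, 0, 0, 1, 0, 0); (0, 2, 3, 0, 0, 0); (1, 0, 0, 0, 0, 0))


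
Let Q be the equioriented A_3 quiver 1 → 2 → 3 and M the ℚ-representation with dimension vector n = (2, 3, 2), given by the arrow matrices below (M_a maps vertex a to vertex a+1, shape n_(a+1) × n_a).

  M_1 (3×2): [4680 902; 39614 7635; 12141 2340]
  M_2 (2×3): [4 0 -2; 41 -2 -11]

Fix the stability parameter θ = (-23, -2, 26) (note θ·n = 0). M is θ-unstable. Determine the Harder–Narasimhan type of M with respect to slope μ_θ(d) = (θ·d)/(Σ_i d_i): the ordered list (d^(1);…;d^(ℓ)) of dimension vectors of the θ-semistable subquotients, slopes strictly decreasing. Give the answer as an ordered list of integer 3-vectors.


Interval decomposition of M: I[1,3]^2, I[2,2].
HN type (ℓ=3): μ^(1)=26; μ^(2)=-2; μ^(3)=-23

((0, 0, 2); (0, 3, 0); (2, 0, 0))


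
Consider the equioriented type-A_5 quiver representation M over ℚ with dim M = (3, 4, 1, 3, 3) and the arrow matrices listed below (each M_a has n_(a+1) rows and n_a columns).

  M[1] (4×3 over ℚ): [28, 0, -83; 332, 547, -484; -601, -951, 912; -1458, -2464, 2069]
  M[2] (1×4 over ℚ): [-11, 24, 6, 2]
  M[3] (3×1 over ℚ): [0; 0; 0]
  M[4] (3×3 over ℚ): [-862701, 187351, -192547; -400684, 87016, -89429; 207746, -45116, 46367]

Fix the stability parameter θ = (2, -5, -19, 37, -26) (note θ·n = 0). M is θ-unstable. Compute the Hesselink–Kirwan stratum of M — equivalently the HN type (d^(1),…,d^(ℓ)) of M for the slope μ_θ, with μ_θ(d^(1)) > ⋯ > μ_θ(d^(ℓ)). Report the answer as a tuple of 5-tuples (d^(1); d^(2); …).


Interval decomposition of M: I[1,2]^2, I[1,3], I[2,2], I[4,5]^3.
HN type (ℓ=4): μ^(1)=11/2; μ^(2)=-3/2; μ^(3)=-5; μ^(4)=-22/3

((0, 0, 0, 3, 3); (2, 2, 0, 0, 0); (0, 1, 0, 0, 0); (1, 1, 1, 0, 0))


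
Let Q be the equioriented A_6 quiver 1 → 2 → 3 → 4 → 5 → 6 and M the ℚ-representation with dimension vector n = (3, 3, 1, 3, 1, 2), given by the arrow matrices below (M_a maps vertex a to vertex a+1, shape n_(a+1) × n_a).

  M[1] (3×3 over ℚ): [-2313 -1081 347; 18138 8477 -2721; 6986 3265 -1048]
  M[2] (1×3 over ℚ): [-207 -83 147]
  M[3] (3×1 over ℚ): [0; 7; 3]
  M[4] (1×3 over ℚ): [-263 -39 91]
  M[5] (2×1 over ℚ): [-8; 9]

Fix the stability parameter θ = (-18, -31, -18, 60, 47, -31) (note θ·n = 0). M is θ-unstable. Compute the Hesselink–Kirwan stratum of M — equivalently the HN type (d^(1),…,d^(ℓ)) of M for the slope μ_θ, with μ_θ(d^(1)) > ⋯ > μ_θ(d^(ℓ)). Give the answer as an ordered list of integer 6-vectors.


Barcode: M ≅ I[1,2]^2, I[1,4], I[4,4], I[4,6], I[6,6]. HN layers by μ_θ (5 steps, strictly decreasing):
  μ^(1)=60; μ^(2)=76/3; μ^(3)=-18; μ^(4)=-49/2; μ^(5)=-31

((0, 0, 0, 2, 0, 0); (0, 0, 0, 1, 1, 1); (0, 0, 1, 0, 0, 0); (3, 3, 0, 0, 0, 0); (0, 0, 0, 0, 0, 1))


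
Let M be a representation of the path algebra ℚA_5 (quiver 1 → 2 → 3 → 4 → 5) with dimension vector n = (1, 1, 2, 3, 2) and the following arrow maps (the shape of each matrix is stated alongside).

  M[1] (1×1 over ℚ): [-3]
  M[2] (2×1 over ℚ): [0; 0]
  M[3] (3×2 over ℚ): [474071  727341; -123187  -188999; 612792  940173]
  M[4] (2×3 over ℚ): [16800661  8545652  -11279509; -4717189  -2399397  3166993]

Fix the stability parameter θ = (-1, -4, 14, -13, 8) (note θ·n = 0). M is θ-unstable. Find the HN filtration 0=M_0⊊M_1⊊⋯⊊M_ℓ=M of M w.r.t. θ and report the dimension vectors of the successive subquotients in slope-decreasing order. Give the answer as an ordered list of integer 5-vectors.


Interval decomposition of M: I[1,2], I[3,5]^2, I[4,4].
HN type (ℓ=4): μ^(1)=8; μ^(2)=1/2; μ^(3)=-5/2; μ^(4)=-13

((0, 0, 0, 0, 2); (0, 0, 2, 2, 0); (1, 1, 0, 0, 0); (0, 0, 0, 1, 0))


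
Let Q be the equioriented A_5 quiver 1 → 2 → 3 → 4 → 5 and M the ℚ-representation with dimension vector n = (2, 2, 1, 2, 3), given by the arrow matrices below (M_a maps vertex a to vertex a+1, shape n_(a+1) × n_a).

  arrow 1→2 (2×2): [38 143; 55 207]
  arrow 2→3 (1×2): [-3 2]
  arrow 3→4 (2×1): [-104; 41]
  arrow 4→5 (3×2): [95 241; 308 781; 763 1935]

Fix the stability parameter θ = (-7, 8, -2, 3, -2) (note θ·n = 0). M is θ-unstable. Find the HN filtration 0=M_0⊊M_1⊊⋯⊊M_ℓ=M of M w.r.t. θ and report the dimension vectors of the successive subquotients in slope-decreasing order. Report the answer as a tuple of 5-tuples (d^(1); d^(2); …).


Interval decomposition of M: I[1,2], I[1,5], I[4,5], I[5,5].
HN type (ℓ=5): μ^(1)=8; μ^(2)=7/4; μ^(3)=1/2; μ^(4)=-2; μ^(5)=-7

((0, 1, 0, 0, 0); (0, 1, 1, 1, 1); (0, 0, 0, 1, 1); (0, 0, 0, 0, 1); (2, 0, 0, 0, 0))


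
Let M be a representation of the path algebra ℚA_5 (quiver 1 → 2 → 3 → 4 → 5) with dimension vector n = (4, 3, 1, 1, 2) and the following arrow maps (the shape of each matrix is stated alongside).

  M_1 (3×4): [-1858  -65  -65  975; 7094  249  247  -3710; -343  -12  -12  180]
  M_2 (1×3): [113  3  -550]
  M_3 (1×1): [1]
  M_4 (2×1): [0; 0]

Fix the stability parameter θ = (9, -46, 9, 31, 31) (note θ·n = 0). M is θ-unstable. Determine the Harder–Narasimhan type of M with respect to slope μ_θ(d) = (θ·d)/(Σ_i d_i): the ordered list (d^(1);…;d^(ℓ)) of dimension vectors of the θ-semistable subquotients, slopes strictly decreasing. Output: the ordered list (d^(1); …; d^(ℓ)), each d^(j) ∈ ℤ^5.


Interval decomposition of M: I[1,1], I[1,2]^2, I[1,4], I[5,5]^2.
HN type (ℓ=3): μ^(1)=31; μ^(2)=9; μ^(3)=-37/2

((0, 0, 0, 1, 2); (1, 0, 1, 0, 0); (3, 3, 0, 0, 0))


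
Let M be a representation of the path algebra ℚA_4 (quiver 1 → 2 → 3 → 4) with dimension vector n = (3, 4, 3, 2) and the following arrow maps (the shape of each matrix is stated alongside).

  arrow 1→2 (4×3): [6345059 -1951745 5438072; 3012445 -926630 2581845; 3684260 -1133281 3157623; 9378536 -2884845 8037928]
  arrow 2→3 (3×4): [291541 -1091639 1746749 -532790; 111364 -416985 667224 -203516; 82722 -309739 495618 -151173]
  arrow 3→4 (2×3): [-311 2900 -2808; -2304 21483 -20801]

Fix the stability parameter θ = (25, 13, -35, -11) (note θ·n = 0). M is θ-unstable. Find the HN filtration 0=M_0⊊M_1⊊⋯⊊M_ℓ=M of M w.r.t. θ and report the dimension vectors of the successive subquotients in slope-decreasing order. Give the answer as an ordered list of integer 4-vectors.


Interval decomposition of M: I[1,2], I[1,3], I[1,4], I[2,4].
HN type (ℓ=4): μ^(1)=19; μ^(2)=1; μ^(3)=-2; μ^(4)=-11

((1, 1, 0, 0); (1, 1, 1, 0); (1, 1, 1, 1); (0, 1, 1, 1))


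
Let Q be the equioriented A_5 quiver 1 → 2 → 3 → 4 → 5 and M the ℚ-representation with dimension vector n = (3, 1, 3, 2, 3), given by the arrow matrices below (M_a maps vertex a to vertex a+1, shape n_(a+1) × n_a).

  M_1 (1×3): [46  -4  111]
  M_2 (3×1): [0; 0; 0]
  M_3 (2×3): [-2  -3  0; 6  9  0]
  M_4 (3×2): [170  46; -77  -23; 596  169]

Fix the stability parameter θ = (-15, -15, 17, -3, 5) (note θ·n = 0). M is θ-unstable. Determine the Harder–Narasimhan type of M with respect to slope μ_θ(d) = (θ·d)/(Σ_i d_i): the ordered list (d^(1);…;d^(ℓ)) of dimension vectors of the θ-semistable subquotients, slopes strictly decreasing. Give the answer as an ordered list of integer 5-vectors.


Via rank(M_{q-1}∘⋯∘M_p): M ≅ I[1,1]^2, I[1,2], I[3,3]^2, I[3,5], I[4,5], I[5,5].
μ_θ-semistable layers: μ^(1)=17; μ^(2)=19/3; μ^(3)=5; μ^(4)=-3; μ^(5)=-15

((0, 0, 2, 0, 0); (0, 0, 1, 1, 1); (0, 0, 0, 0, 2); (0, 0, 0, 1, 0); (3, 1, 0, 0, 0))


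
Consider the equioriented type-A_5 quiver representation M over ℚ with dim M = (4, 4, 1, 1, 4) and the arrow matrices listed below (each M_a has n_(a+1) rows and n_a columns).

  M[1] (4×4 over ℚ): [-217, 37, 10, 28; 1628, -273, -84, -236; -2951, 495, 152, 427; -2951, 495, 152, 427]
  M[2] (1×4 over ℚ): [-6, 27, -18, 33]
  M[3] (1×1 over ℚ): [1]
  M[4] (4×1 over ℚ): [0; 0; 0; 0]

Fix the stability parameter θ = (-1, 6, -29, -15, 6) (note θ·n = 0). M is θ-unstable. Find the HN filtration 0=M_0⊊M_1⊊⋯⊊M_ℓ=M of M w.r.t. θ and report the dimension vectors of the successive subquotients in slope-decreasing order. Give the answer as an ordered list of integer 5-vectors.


Interval decomposition of M: I[1,1], I[1,2]^2, I[1,4], I[2,2], I[5,5]^4.
HN type (ℓ=3): μ^(1)=6; μ^(2)=-1; μ^(3)=-39/4

((0, 3, 0, 0, 4); (3, 0, 0, 0, 0); (1, 1, 1, 1, 0))


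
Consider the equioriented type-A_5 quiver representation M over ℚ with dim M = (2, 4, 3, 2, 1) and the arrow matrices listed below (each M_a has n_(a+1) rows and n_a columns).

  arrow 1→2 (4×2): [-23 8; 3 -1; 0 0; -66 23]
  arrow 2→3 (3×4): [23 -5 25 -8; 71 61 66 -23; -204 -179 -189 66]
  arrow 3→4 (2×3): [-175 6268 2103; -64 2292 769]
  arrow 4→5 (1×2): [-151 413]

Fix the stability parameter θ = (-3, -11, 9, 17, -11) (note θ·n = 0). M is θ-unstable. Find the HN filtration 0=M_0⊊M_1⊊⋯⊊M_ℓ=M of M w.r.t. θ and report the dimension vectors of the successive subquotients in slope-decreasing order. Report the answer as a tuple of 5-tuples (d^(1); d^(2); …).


Via rank(M_{q-1}∘⋯∘M_p): M ≅ I[1,4], I[1,5], I[2,2], I[2,3].
μ_θ-semistable layers: μ^(1)=17; μ^(2)=9; μ^(3)=5; μ^(4)=-7; μ^(5)=-11

((0, 0, 0, 1, 0); (0, 0, 2, 0, 0); (0, 0, 1, 1, 1); (2, 2, 0, 0, 0); (0, 2, 0, 0, 0))


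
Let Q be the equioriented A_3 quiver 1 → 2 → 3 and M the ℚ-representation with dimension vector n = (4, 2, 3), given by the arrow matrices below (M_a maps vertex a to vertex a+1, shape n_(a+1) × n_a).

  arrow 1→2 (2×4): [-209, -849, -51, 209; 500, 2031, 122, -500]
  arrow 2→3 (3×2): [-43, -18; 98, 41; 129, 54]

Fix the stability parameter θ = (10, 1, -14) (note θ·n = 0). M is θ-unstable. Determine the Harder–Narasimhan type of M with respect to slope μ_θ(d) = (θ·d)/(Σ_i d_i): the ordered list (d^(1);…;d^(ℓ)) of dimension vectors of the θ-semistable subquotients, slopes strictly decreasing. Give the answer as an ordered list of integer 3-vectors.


Via rank(M_{q-1}∘⋯∘M_p): M ≅ I[1,1]^2, I[1,3]^2, I[3,3].
μ_θ-semistable layers: μ^(1)=10; μ^(2)=-1; μ^(3)=-14

((2, 0, 0); (2, 2, 2); (0, 0, 1))


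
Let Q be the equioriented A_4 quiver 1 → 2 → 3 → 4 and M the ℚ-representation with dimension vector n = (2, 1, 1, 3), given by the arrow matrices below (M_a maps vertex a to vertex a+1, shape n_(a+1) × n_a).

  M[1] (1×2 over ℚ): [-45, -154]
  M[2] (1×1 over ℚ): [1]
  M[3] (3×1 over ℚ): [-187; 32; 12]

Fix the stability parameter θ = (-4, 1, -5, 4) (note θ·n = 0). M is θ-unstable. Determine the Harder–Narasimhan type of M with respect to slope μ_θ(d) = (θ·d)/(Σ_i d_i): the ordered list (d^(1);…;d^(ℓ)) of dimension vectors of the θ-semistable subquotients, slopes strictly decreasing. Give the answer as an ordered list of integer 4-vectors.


Barcode: M ≅ I[1,1], I[1,4], I[4,4]^2. HN layers by μ_θ (3 steps, strictly decreasing):
  μ^(1)=4; μ^(2)=-2; μ^(3)=-4

((0, 0, 0, 3); (0, 1, 1, 0); (2, 0, 0, 0))


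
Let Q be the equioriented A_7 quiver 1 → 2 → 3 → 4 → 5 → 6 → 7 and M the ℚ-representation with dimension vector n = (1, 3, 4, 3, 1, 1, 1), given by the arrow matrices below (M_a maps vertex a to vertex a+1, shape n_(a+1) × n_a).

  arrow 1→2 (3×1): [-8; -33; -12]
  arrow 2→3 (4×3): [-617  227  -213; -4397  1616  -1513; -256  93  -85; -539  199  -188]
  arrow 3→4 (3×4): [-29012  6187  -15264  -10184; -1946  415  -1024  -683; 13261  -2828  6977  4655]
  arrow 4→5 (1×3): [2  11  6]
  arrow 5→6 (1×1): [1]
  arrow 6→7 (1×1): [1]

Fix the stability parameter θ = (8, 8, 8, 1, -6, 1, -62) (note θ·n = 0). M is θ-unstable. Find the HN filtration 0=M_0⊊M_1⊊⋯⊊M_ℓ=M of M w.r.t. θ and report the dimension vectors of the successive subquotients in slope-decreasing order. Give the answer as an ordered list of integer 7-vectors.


Via rank(M_{q-1}∘⋯∘M_p): M ≅ I[1,7], I[2,4]^2, I[3,3].
μ_θ-semistable layers: μ^(1)=8; μ^(2)=17/3; μ^(3)=-6

((0, 0, 1, 0, 0, 0, 0); (0, 2, 2, 2, 0, 0, 0); (1, 1, 1, 1, 1, 1, 1))


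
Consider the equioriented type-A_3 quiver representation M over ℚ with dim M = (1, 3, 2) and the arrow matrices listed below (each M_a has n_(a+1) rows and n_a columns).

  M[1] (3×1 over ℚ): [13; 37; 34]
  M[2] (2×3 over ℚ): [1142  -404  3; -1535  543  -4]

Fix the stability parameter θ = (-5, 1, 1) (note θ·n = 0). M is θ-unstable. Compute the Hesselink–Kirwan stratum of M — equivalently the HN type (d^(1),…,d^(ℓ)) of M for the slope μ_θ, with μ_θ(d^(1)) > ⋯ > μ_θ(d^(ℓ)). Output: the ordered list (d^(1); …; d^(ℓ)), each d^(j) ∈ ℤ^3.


Interval decomposition of M: I[1,2], I[2,3]^2.
HN type (ℓ=2): μ^(1)=1; μ^(2)=-5

((0, 3, 2); (1, 0, 0))


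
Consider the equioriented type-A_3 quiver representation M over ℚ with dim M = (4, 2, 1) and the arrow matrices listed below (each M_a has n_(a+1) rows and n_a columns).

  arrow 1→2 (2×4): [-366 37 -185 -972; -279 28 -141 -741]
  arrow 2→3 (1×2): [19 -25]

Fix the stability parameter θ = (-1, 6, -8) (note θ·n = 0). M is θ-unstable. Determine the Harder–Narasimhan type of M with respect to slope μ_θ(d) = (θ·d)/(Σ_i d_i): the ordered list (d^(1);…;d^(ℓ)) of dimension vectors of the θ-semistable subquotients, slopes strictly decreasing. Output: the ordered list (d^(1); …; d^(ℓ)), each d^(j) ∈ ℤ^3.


Interval decomposition of M: I[1,1]^2, I[1,2], I[1,3].
HN type (ℓ=2): μ^(1)=6; μ^(2)=-1

((0, 1, 0); (4, 1, 1))


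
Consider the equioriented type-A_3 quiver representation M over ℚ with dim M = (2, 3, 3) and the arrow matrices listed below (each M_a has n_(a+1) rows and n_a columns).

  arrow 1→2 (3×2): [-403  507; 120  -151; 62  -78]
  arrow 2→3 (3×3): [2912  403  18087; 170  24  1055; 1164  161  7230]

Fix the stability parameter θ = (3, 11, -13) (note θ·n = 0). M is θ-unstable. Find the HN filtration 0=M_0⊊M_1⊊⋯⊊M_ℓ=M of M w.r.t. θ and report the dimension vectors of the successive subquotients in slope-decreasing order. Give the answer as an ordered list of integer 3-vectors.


Barcode: M ≅ I[1,3]^2, I[2,3]. HN layers by μ_θ (2 steps, strictly decreasing):
  μ^(1)=1/3; μ^(2)=-1

((2, 2, 2); (0, 1, 1))


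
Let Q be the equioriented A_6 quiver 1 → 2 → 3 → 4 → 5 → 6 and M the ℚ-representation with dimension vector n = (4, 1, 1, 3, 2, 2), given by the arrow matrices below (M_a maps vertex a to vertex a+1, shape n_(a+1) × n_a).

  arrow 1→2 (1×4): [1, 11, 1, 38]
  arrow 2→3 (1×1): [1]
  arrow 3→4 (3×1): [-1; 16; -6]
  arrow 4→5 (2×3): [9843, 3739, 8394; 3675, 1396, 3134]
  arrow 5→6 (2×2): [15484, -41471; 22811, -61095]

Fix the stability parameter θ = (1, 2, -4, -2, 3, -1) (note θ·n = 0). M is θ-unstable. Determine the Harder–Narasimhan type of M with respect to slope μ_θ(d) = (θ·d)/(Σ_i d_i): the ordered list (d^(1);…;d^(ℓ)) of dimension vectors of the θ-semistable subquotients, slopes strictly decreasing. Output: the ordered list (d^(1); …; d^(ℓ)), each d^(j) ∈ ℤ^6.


Barcode: M ≅ I[1,1]^3, I[1,6], I[4,4], I[4,6]. HN layers by μ_θ (3 steps, strictly decreasing):
  μ^(1)=1; μ^(2)=-3/4; μ^(3)=-2

((3, 0, 0, 0, 2, 2); (1, 1, 1, 1, 0, 0); (0, 0, 0, 2, 0, 0))


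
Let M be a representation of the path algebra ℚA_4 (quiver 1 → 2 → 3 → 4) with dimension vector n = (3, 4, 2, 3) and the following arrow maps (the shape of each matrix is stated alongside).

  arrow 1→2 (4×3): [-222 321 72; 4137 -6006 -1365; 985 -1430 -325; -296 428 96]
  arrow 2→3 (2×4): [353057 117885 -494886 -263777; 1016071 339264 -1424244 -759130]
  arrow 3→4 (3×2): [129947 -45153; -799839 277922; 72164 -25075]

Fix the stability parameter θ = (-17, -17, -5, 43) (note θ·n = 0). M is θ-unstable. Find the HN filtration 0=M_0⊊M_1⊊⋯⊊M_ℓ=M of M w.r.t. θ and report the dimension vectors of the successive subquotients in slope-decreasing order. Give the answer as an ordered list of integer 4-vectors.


Via rank(M_{q-1}∘⋯∘M_p): M ≅ I[1,1], I[1,4]^2, I[2,2]^2, I[4,4].
μ_θ-semistable layers: μ^(1)=43; μ^(2)=-5; μ^(3)=-17

((0, 0, 0, 3); (0, 0, 2, 0); (3, 4, 0, 0))


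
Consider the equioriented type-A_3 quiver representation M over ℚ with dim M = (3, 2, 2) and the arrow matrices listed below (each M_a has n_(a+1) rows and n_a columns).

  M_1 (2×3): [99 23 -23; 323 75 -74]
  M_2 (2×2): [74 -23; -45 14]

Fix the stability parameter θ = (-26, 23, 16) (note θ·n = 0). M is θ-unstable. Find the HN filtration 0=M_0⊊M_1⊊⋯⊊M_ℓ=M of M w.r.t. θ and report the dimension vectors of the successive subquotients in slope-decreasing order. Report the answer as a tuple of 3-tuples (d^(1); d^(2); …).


Via rank(M_{q-1}∘⋯∘M_p): M ≅ I[1,1], I[1,3]^2.
μ_θ-semistable layers: μ^(1)=39/2; μ^(2)=-26

((0, 2, 2); (3, 0, 0))


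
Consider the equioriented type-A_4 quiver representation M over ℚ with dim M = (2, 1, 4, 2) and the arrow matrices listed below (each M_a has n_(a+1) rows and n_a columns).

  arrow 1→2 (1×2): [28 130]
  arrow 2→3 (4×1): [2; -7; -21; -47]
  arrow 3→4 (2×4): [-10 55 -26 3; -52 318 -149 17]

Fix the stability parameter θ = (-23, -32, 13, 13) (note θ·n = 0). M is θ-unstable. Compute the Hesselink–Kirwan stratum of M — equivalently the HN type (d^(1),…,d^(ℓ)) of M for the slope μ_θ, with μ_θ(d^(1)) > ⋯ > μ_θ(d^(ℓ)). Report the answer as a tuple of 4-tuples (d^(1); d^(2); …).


Via rank(M_{q-1}∘⋯∘M_p): M ≅ I[1,1], I[1,3], I[3,3], I[3,4]^2.
μ_θ-semistable layers: μ^(1)=13; μ^(2)=-23; μ^(3)=-55/2

((0, 0, 4, 2); (1, 0, 0, 0); (1, 1, 0, 0))


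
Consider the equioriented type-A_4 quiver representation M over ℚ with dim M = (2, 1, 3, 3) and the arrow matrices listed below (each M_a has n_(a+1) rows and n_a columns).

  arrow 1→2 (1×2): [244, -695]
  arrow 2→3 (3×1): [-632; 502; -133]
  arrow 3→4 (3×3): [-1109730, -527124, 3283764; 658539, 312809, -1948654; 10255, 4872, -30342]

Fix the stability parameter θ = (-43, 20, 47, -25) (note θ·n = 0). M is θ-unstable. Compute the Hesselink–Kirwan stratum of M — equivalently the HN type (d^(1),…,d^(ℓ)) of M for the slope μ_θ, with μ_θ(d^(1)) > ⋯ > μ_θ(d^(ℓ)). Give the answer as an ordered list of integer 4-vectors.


Via rank(M_{q-1}∘⋯∘M_p): M ≅ I[1,1], I[1,4], I[3,3], I[3,4], I[4,4].
μ_θ-semistable layers: μ^(1)=47; μ^(2)=14; μ^(3)=11; μ^(4)=-25; μ^(5)=-43

((0, 0, 1, 0); (0, 1, 1, 1); (0, 0, 1, 1); (0, 0, 0, 1); (2, 0, 0, 0))


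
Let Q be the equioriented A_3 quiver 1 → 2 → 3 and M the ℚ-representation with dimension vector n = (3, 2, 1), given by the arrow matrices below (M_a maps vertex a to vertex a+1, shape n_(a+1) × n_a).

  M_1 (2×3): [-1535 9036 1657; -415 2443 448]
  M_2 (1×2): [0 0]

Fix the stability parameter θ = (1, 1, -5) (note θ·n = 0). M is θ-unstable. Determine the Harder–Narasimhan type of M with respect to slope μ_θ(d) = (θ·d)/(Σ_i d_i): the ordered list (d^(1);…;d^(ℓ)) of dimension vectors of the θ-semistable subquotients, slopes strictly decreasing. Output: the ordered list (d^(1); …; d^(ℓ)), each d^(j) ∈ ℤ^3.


Via rank(M_{q-1}∘⋯∘M_p): M ≅ I[1,1], I[1,2]^2, I[3,3].
μ_θ-semistable layers: μ^(1)=1; μ^(2)=-5

((3, 2, 0); (0, 0, 1))


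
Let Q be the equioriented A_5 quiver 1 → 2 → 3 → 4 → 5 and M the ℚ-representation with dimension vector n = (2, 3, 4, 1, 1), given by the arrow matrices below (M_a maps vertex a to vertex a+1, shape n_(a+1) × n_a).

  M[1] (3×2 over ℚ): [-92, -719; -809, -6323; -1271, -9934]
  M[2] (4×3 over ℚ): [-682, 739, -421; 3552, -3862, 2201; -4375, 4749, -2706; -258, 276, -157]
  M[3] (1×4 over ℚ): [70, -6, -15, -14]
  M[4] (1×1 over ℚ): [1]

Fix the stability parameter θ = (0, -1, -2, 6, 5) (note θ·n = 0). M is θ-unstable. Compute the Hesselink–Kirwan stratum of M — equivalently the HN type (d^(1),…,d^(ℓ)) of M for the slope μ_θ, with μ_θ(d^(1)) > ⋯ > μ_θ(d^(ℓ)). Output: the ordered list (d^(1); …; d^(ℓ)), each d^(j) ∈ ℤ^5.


Via rank(M_{q-1}∘⋯∘M_p): M ≅ I[1,3], I[1,5], I[2,3], I[3,3].
μ_θ-semistable layers: μ^(1)=11/2; μ^(2)=-1; μ^(3)=-3/2; μ^(4)=-2

((0, 0, 0, 1, 1); (2, 2, 2, 0, 0); (0, 1, 1, 0, 0); (0, 0, 1, 0, 0))


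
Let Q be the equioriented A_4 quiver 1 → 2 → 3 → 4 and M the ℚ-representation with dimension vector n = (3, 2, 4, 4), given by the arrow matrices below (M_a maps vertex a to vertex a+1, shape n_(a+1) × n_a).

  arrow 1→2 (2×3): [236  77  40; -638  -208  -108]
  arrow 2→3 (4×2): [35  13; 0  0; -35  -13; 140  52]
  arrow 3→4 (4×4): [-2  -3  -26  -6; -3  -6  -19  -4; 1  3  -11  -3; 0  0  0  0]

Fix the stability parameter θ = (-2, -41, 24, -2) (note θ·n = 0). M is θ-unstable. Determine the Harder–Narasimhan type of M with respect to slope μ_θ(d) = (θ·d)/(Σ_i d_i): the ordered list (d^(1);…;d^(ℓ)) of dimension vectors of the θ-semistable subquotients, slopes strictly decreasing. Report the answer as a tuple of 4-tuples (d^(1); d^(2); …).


Interval decomposition of M: I[1,1], I[1,2], I[1,3], I[3,4]^3, I[4,4].
HN type (ℓ=4): μ^(1)=24; μ^(2)=11; μ^(3)=-2; μ^(4)=-43/2

((0, 0, 1, 0); (0, 0, 3, 3); (1, 0, 0, 1); (2, 2, 0, 0))


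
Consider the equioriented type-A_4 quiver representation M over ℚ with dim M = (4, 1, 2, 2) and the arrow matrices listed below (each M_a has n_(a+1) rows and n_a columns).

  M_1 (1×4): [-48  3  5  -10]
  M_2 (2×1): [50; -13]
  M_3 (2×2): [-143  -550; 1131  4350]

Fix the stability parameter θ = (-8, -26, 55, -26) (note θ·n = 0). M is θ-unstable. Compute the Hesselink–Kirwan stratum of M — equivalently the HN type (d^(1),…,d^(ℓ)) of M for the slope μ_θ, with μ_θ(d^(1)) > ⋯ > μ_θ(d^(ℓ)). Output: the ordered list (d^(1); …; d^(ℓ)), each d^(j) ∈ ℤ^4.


Barcode: M ≅ I[1,1]^3, I[1,3], I[3,4], I[4,4]. HN layers by μ_θ (5 steps, strictly decreasing):
  μ^(1)=55; μ^(2)=29/2; μ^(3)=-8; μ^(4)=-17; μ^(5)=-26

((0, 0, 1, 0); (0, 0, 1, 1); (3, 0, 0, 0); (1, 1, 0, 0); (0, 0, 0, 1))


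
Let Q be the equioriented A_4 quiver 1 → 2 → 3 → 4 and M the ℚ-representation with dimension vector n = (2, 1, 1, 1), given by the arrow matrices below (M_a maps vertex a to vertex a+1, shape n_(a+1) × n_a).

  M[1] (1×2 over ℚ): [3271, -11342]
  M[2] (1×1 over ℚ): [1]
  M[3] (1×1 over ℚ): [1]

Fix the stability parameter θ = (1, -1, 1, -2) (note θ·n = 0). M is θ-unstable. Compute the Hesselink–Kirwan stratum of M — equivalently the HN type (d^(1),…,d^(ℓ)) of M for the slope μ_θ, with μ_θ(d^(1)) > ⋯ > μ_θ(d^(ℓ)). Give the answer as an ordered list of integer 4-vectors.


Interval decomposition of M: I[1,1], I[1,4].
HN type (ℓ=2): μ^(1)=1; μ^(2)=-1/4

((1, 0, 0, 0); (1, 1, 1, 1))


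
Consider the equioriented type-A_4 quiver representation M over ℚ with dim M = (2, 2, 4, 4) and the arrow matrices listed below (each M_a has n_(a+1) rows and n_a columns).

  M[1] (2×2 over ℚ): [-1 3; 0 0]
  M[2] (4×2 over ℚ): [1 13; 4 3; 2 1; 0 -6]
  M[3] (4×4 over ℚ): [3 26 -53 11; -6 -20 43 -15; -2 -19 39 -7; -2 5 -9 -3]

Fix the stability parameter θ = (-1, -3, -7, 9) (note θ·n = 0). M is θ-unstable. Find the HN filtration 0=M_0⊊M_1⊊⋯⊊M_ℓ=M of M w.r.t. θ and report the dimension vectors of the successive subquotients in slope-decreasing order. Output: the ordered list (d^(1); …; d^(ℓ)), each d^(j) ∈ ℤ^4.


Barcode: M ≅ I[1,1], I[1,4], I[2,4], I[3,4]^2. HN layers by μ_θ (5 steps, strictly decreasing):
  μ^(1)=9; μ^(2)=-1; μ^(3)=-11/3; μ^(4)=-5; μ^(5)=-7

((0, 0, 0, 4); (1, 0, 0, 0); (1, 1, 1, 0); (0, 1, 1, 0); (0, 0, 2, 0))


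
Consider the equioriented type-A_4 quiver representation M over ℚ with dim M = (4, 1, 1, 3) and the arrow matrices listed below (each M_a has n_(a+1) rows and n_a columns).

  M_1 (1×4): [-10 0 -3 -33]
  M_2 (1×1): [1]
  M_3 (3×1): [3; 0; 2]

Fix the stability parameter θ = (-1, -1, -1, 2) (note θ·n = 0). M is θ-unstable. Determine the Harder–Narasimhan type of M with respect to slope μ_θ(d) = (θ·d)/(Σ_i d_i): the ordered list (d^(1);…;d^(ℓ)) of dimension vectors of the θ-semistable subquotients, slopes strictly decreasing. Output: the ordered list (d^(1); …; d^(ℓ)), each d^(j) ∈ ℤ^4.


Barcode: M ≅ I[1,1]^3, I[1,4], I[4,4]^2. HN layers by μ_θ (2 steps, strictly decreasing):
  μ^(1)=2; μ^(2)=-1

((0, 0, 0, 3); (4, 1, 1, 0))


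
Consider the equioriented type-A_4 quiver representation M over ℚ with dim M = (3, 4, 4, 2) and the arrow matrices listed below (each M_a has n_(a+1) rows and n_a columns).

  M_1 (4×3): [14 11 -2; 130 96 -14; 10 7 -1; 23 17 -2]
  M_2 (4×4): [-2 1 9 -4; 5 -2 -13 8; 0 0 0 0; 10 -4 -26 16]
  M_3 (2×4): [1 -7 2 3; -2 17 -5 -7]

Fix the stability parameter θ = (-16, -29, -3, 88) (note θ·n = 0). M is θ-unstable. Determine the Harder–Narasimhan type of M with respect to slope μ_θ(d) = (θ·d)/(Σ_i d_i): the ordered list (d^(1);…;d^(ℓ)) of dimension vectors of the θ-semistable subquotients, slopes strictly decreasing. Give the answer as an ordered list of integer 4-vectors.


Barcode: M ≅ I[1,2], I[1,4]^2, I[2,2], I[3,3]^2. HN layers by μ_θ (4 steps, strictly decreasing):
  μ^(1)=88; μ^(2)=-3; μ^(3)=-45/2; μ^(4)=-29

((0, 0, 0, 2); (0, 0, 4, 0); (3, 3, 0, 0); (0, 1, 0, 0))


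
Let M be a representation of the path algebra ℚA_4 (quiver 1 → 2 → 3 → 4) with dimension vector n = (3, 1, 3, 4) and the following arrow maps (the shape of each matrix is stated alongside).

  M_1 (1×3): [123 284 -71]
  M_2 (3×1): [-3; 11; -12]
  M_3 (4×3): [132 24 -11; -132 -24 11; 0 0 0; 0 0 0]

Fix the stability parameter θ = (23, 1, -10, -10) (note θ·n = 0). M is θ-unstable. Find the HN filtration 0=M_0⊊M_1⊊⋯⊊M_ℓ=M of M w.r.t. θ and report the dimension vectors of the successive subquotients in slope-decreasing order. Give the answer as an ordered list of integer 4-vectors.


Barcode: M ≅ I[1,1]^2, I[1,3], I[3,3], I[3,4], I[4,4]^3. HN layers by μ_θ (3 steps, strictly decreasing):
  μ^(1)=23; μ^(2)=14/3; μ^(3)=-10

((2, 0, 0, 0); (1, 1, 1, 0); (0, 0, 2, 4))


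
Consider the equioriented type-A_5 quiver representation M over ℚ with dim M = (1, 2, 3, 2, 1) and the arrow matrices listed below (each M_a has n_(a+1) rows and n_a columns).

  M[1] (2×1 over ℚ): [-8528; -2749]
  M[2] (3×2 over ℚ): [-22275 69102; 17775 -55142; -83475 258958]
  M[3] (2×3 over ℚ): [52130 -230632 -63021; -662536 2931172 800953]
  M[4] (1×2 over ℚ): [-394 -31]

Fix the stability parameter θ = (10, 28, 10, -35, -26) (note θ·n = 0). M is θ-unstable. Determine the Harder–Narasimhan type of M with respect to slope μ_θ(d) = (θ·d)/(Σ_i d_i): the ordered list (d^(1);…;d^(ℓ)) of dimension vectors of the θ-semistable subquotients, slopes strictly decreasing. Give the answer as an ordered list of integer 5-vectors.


Barcode: M ≅ I[1,5], I[2,2], I[3,3], I[3,4]. HN layers by μ_θ (4 steps, strictly decreasing):
  μ^(1)=28; μ^(2)=10; μ^(3)=-13/5; μ^(4)=-25/2

((0, 1, 0, 0, 0); (0, 0, 1, 0, 0); (1, 1, 1, 1, 1); (0, 0, 1, 1, 0))


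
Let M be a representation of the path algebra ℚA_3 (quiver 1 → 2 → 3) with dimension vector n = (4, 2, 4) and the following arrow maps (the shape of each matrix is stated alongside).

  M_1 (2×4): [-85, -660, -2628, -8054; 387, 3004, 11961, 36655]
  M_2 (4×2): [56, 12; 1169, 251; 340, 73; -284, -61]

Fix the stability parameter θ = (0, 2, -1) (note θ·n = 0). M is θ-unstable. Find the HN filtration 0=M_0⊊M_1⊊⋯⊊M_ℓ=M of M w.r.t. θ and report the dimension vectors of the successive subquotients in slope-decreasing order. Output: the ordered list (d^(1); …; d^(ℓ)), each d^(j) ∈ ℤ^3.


Interval decomposition of M: I[1,1]^2, I[1,3]^2, I[3,3]^2.
HN type (ℓ=3): μ^(1)=1/2; μ^(2)=0; μ^(3)=-1

((0, 2, 2); (4, 0, 0); (0, 0, 2))


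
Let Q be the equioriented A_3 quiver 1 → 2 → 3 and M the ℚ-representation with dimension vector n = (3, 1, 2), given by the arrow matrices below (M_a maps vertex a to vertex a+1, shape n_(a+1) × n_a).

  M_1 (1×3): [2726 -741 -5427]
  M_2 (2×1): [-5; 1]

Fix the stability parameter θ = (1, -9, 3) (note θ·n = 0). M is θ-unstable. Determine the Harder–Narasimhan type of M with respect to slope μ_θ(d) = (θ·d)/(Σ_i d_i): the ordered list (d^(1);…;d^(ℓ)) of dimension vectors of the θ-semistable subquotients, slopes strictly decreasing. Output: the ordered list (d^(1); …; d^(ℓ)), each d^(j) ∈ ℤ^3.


Barcode: M ≅ I[1,1]^2, I[1,3], I[3,3]. HN layers by μ_θ (3 steps, strictly decreasing):
  μ^(1)=3; μ^(2)=1; μ^(3)=-4

((0, 0, 2); (2, 0, 0); (1, 1, 0))
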